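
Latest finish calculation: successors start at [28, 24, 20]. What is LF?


LF = min of all successor start times
Successors start at: [28, 24, 20]
LF = min(28, 24, 20)
= 20


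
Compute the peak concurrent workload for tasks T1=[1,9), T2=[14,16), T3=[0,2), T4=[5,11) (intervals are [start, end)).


Check each time point for overlaps:
  t=1: 2 tasks active (T1, T3)
Max concurrent = 2


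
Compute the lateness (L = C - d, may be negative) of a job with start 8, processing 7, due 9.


Completion = 8 + 7 = 15
Lateness = C - d = 15 - 9
= 6


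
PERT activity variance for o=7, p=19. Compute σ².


σ² = ((p - o) / 6)² = (p - o)² / 36
= (19 - 7)² / 36
= 12² / 36
= 144 / 36
= 4.0000


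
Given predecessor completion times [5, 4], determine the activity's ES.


ES = max of all predecessor completion times
Predecessors: [5, 4]
ES = max(5, 4)
= 5


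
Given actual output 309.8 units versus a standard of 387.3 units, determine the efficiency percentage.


Efficiency = (actual / standard) × 100
= (309.8 / 387.3) × 100
= 80.0%


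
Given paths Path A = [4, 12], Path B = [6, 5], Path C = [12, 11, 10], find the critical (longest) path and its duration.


Path A: 4 + 12 = 16
Path B: 6 + 5 = 11
Path C: 12 + 11 + 10 = 33
Critical path = longest = max(16, 11, 33)
= 33 (Path C)


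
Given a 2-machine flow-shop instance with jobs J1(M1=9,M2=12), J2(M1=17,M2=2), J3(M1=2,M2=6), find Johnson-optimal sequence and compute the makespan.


Johnson's rule:
Group 1 (M1≤M2, sort by M1): ['J3', 'J1']
Group 2 (M1>M2, sort desc M2): ['J2']
Sequence: J3 → J1 → J2
Makespan calculation:
  J3: M1 done=2, M2 done=8
  J1: M1 done=11, M2 done=23
  J2: M1 done=28, M2 done=30
= Sequence: J3 → J1 → J2, Makespan: 30


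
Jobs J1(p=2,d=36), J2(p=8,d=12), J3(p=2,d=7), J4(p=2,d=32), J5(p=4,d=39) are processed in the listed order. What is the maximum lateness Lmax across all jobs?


Lateness per job (L = C - d):
  J1: C=2, d=36, L=-34
  J2: C=10, d=12, L=-2
  J3: C=12, d=7, L=5
  J4: C=14, d=32, L=-18
  J5: C=18, d=39, L=-21
Lmax = max(-34, -2, 5, -18, -21)
= 5


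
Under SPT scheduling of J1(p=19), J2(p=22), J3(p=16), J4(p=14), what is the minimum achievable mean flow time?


SPT order: J4 → J3 → J1 → J2
Completion times:
  J4: C=14
  J3: C=30
  J1: C=49
  J2: C=71
Sum = 164, n = 4
Mean flow = 164/4
= 41.00


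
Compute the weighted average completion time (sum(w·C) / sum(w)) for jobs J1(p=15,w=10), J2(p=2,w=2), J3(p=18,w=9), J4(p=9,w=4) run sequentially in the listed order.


Completion times:
  J1: C=15, w×C=10×15=150
  J2: C=17, w×C=2×17=34
  J3: C=35, w×C=9×35=315
  J4: C=44, w×C=4×44=176
Sum w×C = 675
Sum w = 25
Weighted avg = 675/25
= 27.00


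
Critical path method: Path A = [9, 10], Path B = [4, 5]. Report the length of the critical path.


Path A: 9 + 10 = 19
Path B: 4 + 5 = 9
Critical path = longest = max(19, 9)
= 19 (Path A)


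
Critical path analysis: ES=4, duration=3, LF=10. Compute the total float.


EF = ES + duration = 4 + 3 = 7
LS = LF - duration = 10 - 3 = 7
Total Float = LF - EF = 10 - 7
(or LS - ES = 7 - 4)
= 3


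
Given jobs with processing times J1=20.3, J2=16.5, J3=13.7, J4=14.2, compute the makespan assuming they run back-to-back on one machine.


Sequential makespan: sum all processing times
= 20.3 + 16.5 + 13.7 + 14.2
= 64.7 time units


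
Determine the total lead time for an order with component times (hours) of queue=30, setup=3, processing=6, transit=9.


Lead time = queue + setup + processing + transit
= 30 + 3 + 6 + 9
= 48 hours


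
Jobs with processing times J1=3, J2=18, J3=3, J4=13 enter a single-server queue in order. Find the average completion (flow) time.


Completion times:
  J1: completes at 3
  J2: completes at 21
  J3: completes at 24
  J4: completes at 37
Sum = 85
Average = 85/4
= 21.25


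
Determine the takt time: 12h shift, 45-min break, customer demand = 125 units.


Available = 12×60 - 45 = 675 min
Takt time = 675 / 125
= 5.40 min/unit


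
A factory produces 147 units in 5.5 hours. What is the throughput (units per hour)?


Throughput = units / time
= 147 / 5.5
= 26.7 units/hour


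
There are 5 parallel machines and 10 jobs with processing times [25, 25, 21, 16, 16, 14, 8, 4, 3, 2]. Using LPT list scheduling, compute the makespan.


Jobs (LPT sorted): [25, 25, 21, 16, 16, 14, 8, 4, 3, 2]
Machines: 5
  J=25 → Machine 1 (load: 0+25=25)
  J=25 → Machine 2 (load: 0+25=25)
  J=21 → Machine 3 (load: 0+21=21)
  J=16 → Machine 4 (load: 0+16=16)
  J=16 → Machine 5 (load: 0+16=16)
  J=14 → Machine 4 (load: 16+14=30)
  J=8 → Machine 5 (load: 16+8=24)
  J=4 → Machine 3 (load: 21+4=25)
  J=3 → Machine 5 (load: 24+3=27)
  J=2 → Machine 1 (load: 25+2=27)
Machine loads: [27, 25, 25, 30, 27]
Makespan = max = 30 time units


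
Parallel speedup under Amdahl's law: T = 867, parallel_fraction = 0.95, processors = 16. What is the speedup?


Amdahl's law: T_p = T × ((1-p) + p/N)
= 867 × ((1-0.95) + 0.95/16)
= 867 × (0.05 + 0.0594)
= 867 × 0.1094
= 94.83
Speedup = 867/94.83
= 9.14×


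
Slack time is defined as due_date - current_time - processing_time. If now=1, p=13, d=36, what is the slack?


Slack = due - current_time - processing
= 36 - 1 - 13
= 22


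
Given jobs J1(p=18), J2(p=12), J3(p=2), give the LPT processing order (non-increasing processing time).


LPT: sort by longest processing time first
  J1: p=18
  J2: p=12
  J3: p=2
Order: J1 → J2 → J3


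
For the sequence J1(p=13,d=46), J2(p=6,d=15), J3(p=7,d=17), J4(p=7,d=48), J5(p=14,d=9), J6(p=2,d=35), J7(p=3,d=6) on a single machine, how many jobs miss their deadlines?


Completion vs due date:
  J1: C=13, d=46 → on time
  J2: C=19, d=15 → TARDY
  J3: C=26, d=17 → TARDY
  J4: C=33, d=48 → on time
  J5: C=47, d=9 → TARDY
  J6: C=49, d=35 → TARDY
  J7: C=52, d=6 → TARDY
Tardy jobs: J2, J3, J5, J6, J7
Count = 5


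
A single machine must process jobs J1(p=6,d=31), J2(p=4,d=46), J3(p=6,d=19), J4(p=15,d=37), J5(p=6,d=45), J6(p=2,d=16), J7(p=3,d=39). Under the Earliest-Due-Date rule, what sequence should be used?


EDD: sort by earliest due date
  J6: d=16, p=2
  J3: d=19, p=6
  J1: d=31, p=6
  J4: d=37, p=15
  J7: d=39, p=3
  J5: d=45, p=6
  J2: d=46, p=4
Order: J6 → J3 → J1 → J4 → J7 → J5 → J2


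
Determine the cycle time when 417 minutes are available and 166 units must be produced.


Cycle time = available time / demand
= 417 / 166
= 2.51 min/unit


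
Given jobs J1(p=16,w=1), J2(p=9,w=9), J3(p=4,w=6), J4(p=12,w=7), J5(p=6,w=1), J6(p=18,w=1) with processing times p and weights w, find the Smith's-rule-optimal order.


WSPT (Smith's rule): sort by p/w ascending
  J3: p/w = 4/6 = 0.667
  J2: p/w = 9/9 = 1.000
  J4: p/w = 12/7 = 1.714
  J5: p/w = 6/1 = 6.000
  J1: p/w = 16/1 = 16.000
  J6: p/w = 18/1 = 18.000
Order: J3 → J2 → J4 → J5 → J1 → J6


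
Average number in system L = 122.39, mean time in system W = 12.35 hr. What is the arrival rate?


Little's law: L = λW → λ = L / W
= 122.39 / 12.35
= 9.91 per hour


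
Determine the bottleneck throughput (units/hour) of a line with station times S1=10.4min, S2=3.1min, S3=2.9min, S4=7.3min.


Bottleneck = longest station time
Station times: [10.4, 3.1, 2.9, 7.3]
Max = 10.4 min
Rate = 60 / 10.4
= 5.77 units/hour (bottleneck: 10.4min)


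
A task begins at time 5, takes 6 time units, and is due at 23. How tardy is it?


Completion = start + processing = 5 + 6 = 11
Tardiness = max(0, C - d) = max(0, 11 - 23)
= max(0, -12)
= 0


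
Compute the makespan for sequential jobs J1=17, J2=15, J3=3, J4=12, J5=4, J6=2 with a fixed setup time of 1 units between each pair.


Makespan = Σ processing + (n-1) × setup
= (17 + 15 + 3 + 12 + 4 + 2) + (6-1)×1
= 53 + 5
= 58 time units


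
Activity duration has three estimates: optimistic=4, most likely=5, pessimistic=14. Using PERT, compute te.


te = (o + 4m + p) / 6
= (4 + 4×5 + 14) / 6
= (4 + 20 + 14) / 6
= 38 / 6
= 6.33


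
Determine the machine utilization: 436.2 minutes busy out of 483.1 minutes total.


Utilization = busy / total × 100
= 436.2 / 483.1 × 100
= 90.3%


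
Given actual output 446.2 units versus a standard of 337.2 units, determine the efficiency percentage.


Efficiency = (actual / standard) × 100
= (446.2 / 337.2) × 100
= 132.3%


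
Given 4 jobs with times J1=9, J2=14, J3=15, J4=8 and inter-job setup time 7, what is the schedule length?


Makespan = Σ processing + (n-1) × setup
= (9 + 14 + 15 + 8) + (4-1)×7
= 46 + 21
= 67 time units


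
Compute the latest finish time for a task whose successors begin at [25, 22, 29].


LF = min of all successor start times
Successors start at: [25, 22, 29]
LF = min(25, 22, 29)
= 22


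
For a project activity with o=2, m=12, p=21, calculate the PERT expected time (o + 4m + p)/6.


te = (o + 4m + p) / 6
= (2 + 4×12 + 21) / 6
= (2 + 48 + 21) / 6
= 71 / 6
= 11.83


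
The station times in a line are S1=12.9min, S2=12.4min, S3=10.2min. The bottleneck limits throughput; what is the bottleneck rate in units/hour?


Bottleneck = longest station time
Station times: [12.9, 12.4, 10.2]
Max = 12.9 min
Rate = 60 / 12.9
= 4.65 units/hour (bottleneck: 12.9min)


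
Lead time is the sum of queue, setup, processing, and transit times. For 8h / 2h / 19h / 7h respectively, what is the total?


Lead time = queue + setup + processing + transit
= 8 + 2 + 19 + 7
= 36 hours


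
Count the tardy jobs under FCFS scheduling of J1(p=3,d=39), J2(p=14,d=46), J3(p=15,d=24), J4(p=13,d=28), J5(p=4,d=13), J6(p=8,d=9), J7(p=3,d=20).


Completion vs due date:
  J1: C=3, d=39 → on time
  J2: C=17, d=46 → on time
  J3: C=32, d=24 → TARDY
  J4: C=45, d=28 → TARDY
  J5: C=49, d=13 → TARDY
  J6: C=57, d=9 → TARDY
  J7: C=60, d=20 → TARDY
Tardy jobs: J3, J4, J5, J6, J7
Count = 5


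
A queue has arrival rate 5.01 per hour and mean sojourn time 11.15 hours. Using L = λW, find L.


Little's law: L = λ × W
= 5.01 × 11.15
= 55.86


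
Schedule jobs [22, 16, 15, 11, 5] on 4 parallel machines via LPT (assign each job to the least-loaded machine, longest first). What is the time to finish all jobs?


Jobs (LPT sorted): [22, 16, 15, 11, 5]
Machines: 4
  J=22 → Machine 1 (load: 0+22=22)
  J=16 → Machine 2 (load: 0+16=16)
  J=15 → Machine 3 (load: 0+15=15)
  J=11 → Machine 4 (load: 0+11=11)
  J=5 → Machine 4 (load: 11+5=16)
Machine loads: [22, 16, 15, 16]
Makespan = max = 22 time units


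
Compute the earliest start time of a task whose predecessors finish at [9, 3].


ES = max of all predecessor completion times
Predecessors: [9, 3]
ES = max(9, 3)
= 9


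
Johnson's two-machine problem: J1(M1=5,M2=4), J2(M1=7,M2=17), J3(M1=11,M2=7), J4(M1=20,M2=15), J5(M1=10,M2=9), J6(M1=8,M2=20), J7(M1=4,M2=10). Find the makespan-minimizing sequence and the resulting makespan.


Johnson's rule:
Group 1 (M1≤M2, sort by M1): ['J7', 'J2', 'J6']
Group 2 (M1>M2, sort desc M2): ['J4', 'J5', 'J3', 'J1']
Sequence: J7 → J2 → J6 → J4 → J5 → J3 → J1
Makespan calculation:
  J7: M1 done=4, M2 done=14
  J2: M1 done=11, M2 done=31
  J6: M1 done=19, M2 done=51
  J4: M1 done=39, M2 done=66
  J5: M1 done=49, M2 done=75
  J3: M1 done=60, M2 done=82
  J1: M1 done=65, M2 done=86
= Sequence: J7 → J2 → J6 → J4 → J5 → J3 → J1, Makespan: 86


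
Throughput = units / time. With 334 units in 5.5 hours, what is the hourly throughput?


Throughput = units / time
= 334 / 5.5
= 60.7 units/hour


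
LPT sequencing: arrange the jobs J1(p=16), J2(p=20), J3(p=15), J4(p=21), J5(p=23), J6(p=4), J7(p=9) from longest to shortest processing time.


LPT: sort by longest processing time first
  J5: p=23
  J4: p=21
  J2: p=20
  J1: p=16
  J3: p=15
  J7: p=9
  J6: p=4
Order: J5 → J4 → J2 → J1 → J3 → J7 → J6


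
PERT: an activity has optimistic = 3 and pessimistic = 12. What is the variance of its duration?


σ² = ((p - o) / 6)² = (p - o)² / 36
= (12 - 3)² / 36
= 9² / 36
= 81 / 36
= 2.2500


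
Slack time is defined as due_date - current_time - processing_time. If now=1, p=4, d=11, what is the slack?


Slack = due - current_time - processing
= 11 - 1 - 4
= 6


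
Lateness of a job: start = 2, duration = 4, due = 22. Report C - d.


Completion = 2 + 4 = 6
Lateness = C - d = 6 - 22
= -16


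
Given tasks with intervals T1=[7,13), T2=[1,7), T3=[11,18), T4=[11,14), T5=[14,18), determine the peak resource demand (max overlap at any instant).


Check each time point for overlaps:
  t=11: 3 tasks active (T1, T3, T4)
Max concurrent = 3


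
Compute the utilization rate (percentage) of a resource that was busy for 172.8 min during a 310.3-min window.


Utilization = busy / total × 100
= 172.8 / 310.3 × 100
= 55.7%


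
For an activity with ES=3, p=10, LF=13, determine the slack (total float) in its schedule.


EF = ES + duration = 3 + 10 = 13
LS = LF - duration = 13 - 10 = 3
Total Float = LF - EF = 13 - 13
(or LS - ES = 3 - 3)
= 0


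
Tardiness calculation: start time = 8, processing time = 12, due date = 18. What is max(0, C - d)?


Completion = start + processing = 8 + 12 = 20
Tardiness = max(0, C - d) = max(0, 20 - 18)
= max(0, 2)
= 2


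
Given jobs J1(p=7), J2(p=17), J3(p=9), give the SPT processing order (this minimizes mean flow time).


SPT: sort by shortest processing time
  J1: p=7
  J3: p=9
  J2: p=17
Order: J1 → J3 → J2


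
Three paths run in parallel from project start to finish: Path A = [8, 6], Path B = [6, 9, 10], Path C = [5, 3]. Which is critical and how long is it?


Path A: 8 + 6 = 14
Path B: 6 + 9 + 10 = 25
Path C: 5 + 3 = 8
Critical path = longest = max(14, 25, 8)
= 25 (Path B)


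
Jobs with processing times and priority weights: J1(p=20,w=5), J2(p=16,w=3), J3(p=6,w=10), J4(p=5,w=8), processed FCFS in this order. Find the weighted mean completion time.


Completion times:
  J1: C=20, w×C=5×20=100
  J2: C=36, w×C=3×36=108
  J3: C=42, w×C=10×42=420
  J4: C=47, w×C=8×47=376
Sum w×C = 1004
Sum w = 26
Weighted avg = 1004/26
= 38.62


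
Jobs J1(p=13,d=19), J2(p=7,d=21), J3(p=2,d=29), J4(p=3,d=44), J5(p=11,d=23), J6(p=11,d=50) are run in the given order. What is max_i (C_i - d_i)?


Lateness per job (L = C - d):
  J1: C=13, d=19, L=-6
  J2: C=20, d=21, L=-1
  J3: C=22, d=29, L=-7
  J4: C=25, d=44, L=-19
  J5: C=36, d=23, L=13
  J6: C=47, d=50, L=-3
Lmax = max(-6, -1, -7, -19, 13, -3)
= 13


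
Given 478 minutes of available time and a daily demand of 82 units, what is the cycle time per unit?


Cycle time = available time / demand
= 478 / 82
= 5.83 min/unit


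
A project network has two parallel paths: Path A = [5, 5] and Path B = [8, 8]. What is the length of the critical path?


Path A: 5 + 5 = 10
Path B: 8 + 8 = 16
Critical path = longest = max(10, 16)
= 16 (Path B)


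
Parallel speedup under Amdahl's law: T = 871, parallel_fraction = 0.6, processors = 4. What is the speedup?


Amdahl's law: T_p = T × ((1-p) + p/N)
= 871 × ((1-0.6) + 0.6/4)
= 871 × (0.40 + 0.1500)
= 871 × 0.5500
= 479.05
Speedup = 871/479.05
= 1.82×


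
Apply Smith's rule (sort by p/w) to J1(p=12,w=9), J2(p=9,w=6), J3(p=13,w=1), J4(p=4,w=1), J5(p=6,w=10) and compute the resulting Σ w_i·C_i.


WSPT order (by p/w): J5 → J1 → J2 → J4 → J3
  J5: C=6, w·C=10×6=60
  J1: C=18, w·C=9×18=162
  J2: C=27, w·C=6×27=162
  J4: C=31, w·C=1×31=31
  J3: C=44, w·C=1×44=44
Σ w·C = 459
= 459


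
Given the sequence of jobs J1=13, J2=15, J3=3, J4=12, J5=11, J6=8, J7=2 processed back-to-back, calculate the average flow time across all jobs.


Completion times:
  J1: completes at 13
  J2: completes at 28
  J3: completes at 31
  J4: completes at 43
  J5: completes at 54
  J6: completes at 62
  J7: completes at 64
Sum = 295
Average = 295/7
= 42.14


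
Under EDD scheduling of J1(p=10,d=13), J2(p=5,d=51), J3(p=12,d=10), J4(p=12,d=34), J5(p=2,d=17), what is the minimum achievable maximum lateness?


EDD order: J3 → J1 → J5 → J4 → J2
Completion and lateness:
  J3: C=12, d=10, L=12-10=2
  J1: C=22, d=13, L=22-13=9
  J5: C=24, d=17, L=24-17=7
  J4: C=36, d=34, L=36-34=2
  J2: C=41, d=51, L=41-51=-10
Lmax = max(2, 9, 7, 2, -10)
= 9


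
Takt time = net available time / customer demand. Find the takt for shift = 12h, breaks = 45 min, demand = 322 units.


Available = 12×60 - 45 = 675 min
Takt time = 675 / 322
= 2.10 min/unit


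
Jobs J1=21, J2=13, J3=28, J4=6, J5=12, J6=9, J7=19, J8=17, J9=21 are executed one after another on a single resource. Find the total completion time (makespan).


Sequential makespan: sum all processing times
= 21 + 13 + 28 + 6 + 12 + 9 + 19 + 17 + 21
= 146 time units


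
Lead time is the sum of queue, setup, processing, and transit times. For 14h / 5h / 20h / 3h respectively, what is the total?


Lead time = queue + setup + processing + transit
= 14 + 5 + 20 + 3
= 42 hours


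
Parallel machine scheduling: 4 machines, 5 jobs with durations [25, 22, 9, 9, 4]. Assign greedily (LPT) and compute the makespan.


Jobs (LPT sorted): [25, 22, 9, 9, 4]
Machines: 4
  J=25 → Machine 1 (load: 0+25=25)
  J=22 → Machine 2 (load: 0+22=22)
  J=9 → Machine 3 (load: 0+9=9)
  J=9 → Machine 4 (load: 0+9=9)
  J=4 → Machine 3 (load: 9+4=13)
Machine loads: [25, 22, 13, 9]
Makespan = max = 25 time units


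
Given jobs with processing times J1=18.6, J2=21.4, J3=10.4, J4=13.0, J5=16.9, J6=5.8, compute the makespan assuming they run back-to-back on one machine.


Sequential makespan: sum all processing times
= 18.6 + 21.4 + 10.4 + 13.0 + 16.9 + 5.8
= 86.1 time units


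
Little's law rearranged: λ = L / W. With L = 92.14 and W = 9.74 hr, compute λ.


Little's law: L = λW → λ = L / W
= 92.14 / 9.74
= 9.46 per hour


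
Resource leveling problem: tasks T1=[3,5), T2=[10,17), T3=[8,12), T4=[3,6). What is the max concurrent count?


Check each time point for overlaps:
  t=3: 2 tasks active (T1, T4)
Max concurrent = 2


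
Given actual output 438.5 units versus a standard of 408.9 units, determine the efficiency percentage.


Efficiency = (actual / standard) × 100
= (438.5 / 408.9) × 100
= 107.2%


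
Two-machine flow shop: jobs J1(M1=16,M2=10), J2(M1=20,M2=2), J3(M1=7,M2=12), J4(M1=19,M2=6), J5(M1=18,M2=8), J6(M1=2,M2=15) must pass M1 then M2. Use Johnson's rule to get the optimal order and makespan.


Johnson's rule:
Group 1 (M1≤M2, sort by M1): ['J6', 'J3']
Group 2 (M1>M2, sort desc M2): ['J1', 'J5', 'J4', 'J2']
Sequence: J6 → J3 → J1 → J5 → J4 → J2
Makespan calculation:
  J6: M1 done=2, M2 done=17
  J3: M1 done=9, M2 done=29
  J1: M1 done=25, M2 done=39
  J5: M1 done=43, M2 done=51
  J4: M1 done=62, M2 done=68
  J2: M1 done=82, M2 done=84
= Sequence: J6 → J3 → J1 → J5 → J4 → J2, Makespan: 84


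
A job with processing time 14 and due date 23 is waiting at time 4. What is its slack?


Slack = due - current_time - processing
= 23 - 4 - 14
= 5


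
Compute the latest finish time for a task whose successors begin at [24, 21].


LF = min of all successor start times
Successors start at: [24, 21]
LF = min(24, 21)
= 21


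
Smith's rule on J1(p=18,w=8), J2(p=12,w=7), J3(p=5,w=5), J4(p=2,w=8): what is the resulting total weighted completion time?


WSPT order (by p/w): J4 → J3 → J2 → J1
  J4: C=2, w·C=8×2=16
  J3: C=7, w·C=5×7=35
  J2: C=19, w·C=7×19=133
  J1: C=37, w·C=8×37=296
Σ w·C = 480
= 480


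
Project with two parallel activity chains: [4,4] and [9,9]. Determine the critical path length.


Path A: 4 + 4 = 8
Path B: 9 + 9 = 18
Critical path = longest = max(8, 18)
= 18 (Path B)


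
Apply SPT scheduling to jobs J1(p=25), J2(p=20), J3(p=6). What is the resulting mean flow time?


SPT order: J3 → J2 → J1
Completion times:
  J3: C=6
  J2: C=26
  J1: C=51
Sum = 83, n = 3
Mean flow = 83/3
= 27.67


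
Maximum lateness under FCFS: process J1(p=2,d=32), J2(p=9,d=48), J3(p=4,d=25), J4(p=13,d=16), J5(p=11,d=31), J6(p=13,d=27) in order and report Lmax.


Lateness per job (L = C - d):
  J1: C=2, d=32, L=-30
  J2: C=11, d=48, L=-37
  J3: C=15, d=25, L=-10
  J4: C=28, d=16, L=12
  J5: C=39, d=31, L=8
  J6: C=52, d=27, L=25
Lmax = max(-30, -37, -10, 12, 8, 25)
= 25


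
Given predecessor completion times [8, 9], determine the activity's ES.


ES = max of all predecessor completion times
Predecessors: [8, 9]
ES = max(8, 9)
= 9


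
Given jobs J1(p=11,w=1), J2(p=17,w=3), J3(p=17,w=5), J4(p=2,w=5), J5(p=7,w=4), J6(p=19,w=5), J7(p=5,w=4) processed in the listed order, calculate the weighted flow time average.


Completion times:
  J1: C=11, w×C=1×11=11
  J2: C=28, w×C=3×28=84
  J3: C=45, w×C=5×45=225
  J4: C=47, w×C=5×47=235
  J5: C=54, w×C=4×54=216
  J6: C=73, w×C=5×73=365
  J7: C=78, w×C=4×78=312
Sum w×C = 1448
Sum w = 27
Weighted avg = 1448/27
= 53.63


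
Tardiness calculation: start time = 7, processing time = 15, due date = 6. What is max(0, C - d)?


Completion = start + processing = 7 + 15 = 22
Tardiness = max(0, C - d) = max(0, 22 - 6)
= max(0, 16)
= 16


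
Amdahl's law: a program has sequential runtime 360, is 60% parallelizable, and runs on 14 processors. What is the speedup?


Amdahl's law: T_p = T × ((1-p) + p/N)
= 360 × ((1-0.6) + 0.6/14)
= 360 × (0.40 + 0.0429)
= 360 × 0.4429
= 159.43
Speedup = 360/159.43
= 2.26×


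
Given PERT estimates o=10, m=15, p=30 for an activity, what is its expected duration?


te = (o + 4m + p) / 6
= (10 + 4×15 + 30) / 6
= (10 + 60 + 30) / 6
= 100 / 6
= 16.67


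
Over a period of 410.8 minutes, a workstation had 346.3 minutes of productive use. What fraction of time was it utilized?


Utilization = busy / total × 100
= 346.3 / 410.8 × 100
= 84.3%


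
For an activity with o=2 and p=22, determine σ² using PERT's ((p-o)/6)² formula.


σ² = ((p - o) / 6)² = (p - o)² / 36
= (22 - 2)² / 36
= 20² / 36
= 400 / 36
= 11.1111


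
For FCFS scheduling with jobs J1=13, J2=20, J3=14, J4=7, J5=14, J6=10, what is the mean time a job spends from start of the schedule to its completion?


Completion times:
  J1: completes at 13
  J2: completes at 33
  J3: completes at 47
  J4: completes at 54
  J5: completes at 68
  J6: completes at 78
Sum = 293
Average = 293/6
= 48.83


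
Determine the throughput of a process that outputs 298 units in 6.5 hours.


Throughput = units / time
= 298 / 6.5
= 45.8 units/hour


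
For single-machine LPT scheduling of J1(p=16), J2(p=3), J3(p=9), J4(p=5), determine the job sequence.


LPT: sort by longest processing time first
  J1: p=16
  J3: p=9
  J4: p=5
  J2: p=3
Order: J1 → J3 → J4 → J2


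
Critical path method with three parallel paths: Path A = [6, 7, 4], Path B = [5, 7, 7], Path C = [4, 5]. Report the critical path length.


Path A: 6 + 7 + 4 = 17
Path B: 5 + 7 + 7 = 19
Path C: 4 + 5 = 9
Critical path = longest = max(17, 19, 9)
= 19 (Path B)


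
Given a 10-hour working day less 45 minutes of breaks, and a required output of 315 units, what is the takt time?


Available = 10×60 - 45 = 555 min
Takt time = 555 / 315
= 1.76 min/unit


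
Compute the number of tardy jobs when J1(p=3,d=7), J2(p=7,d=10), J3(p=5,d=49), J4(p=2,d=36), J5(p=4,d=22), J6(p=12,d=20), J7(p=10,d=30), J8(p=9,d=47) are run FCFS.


Completion vs due date:
  J1: C=3, d=7 → on time
  J2: C=10, d=10 → on time
  J3: C=15, d=49 → on time
  J4: C=17, d=36 → on time
  J5: C=21, d=22 → on time
  J6: C=33, d=20 → TARDY
  J7: C=43, d=30 → TARDY
  J8: C=52, d=47 → TARDY
Tardy jobs: J6, J7, J8
Count = 3


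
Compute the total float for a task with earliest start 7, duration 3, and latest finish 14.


EF = ES + duration = 7 + 3 = 10
LS = LF - duration = 14 - 3 = 11
Total Float = LF - EF = 14 - 10
(or LS - ES = 11 - 7)
= 4


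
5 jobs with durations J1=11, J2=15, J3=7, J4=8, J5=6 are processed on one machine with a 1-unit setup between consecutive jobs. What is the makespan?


Makespan = Σ processing + (n-1) × setup
= (11 + 15 + 7 + 8 + 6) + (5-1)×1
= 47 + 4
= 51 time units


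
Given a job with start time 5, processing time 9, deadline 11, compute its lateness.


Completion = 5 + 9 = 14
Lateness = C - d = 14 - 11
= 3


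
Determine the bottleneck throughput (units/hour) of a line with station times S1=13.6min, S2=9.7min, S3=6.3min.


Bottleneck = longest station time
Station times: [13.6, 9.7, 6.3]
Max = 13.6 min
Rate = 60 / 13.6
= 4.41 units/hour (bottleneck: 13.6min)


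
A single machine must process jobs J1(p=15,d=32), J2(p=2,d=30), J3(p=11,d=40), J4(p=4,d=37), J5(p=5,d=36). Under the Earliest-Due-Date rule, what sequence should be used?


EDD: sort by earliest due date
  J2: d=30, p=2
  J1: d=32, p=15
  J5: d=36, p=5
  J4: d=37, p=4
  J3: d=40, p=11
Order: J2 → J1 → J5 → J4 → J3


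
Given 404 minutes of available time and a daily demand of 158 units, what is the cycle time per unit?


Cycle time = available time / demand
= 404 / 158
= 2.56 min/unit


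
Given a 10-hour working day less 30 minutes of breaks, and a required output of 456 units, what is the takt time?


Available = 10×60 - 30 = 570 min
Takt time = 570 / 456
= 1.25 min/unit


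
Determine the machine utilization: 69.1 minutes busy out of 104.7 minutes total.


Utilization = busy / total × 100
= 69.1 / 104.7 × 100
= 66.0%


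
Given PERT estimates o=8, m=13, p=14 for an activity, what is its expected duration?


te = (o + 4m + p) / 6
= (8 + 4×13 + 14) / 6
= (8 + 52 + 14) / 6
= 74 / 6
= 12.33


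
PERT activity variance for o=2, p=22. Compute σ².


σ² = ((p - o) / 6)² = (p - o)² / 36
= (22 - 2)² / 36
= 20² / 36
= 400 / 36
= 11.1111


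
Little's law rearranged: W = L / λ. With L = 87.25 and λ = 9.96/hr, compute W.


Little's law: L = λW → W = L / λ
= 87.25 / 9.96
= 8.76 hours


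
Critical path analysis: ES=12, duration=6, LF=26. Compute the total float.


EF = ES + duration = 12 + 6 = 18
LS = LF - duration = 26 - 6 = 20
Total Float = LF - EF = 26 - 18
(or LS - ES = 20 - 12)
= 8


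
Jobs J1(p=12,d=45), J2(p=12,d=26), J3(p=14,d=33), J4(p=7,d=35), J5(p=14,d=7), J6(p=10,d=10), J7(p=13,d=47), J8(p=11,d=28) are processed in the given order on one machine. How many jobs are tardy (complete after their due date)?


Completion vs due date:
  J1: C=12, d=45 → on time
  J2: C=24, d=26 → on time
  J3: C=38, d=33 → TARDY
  J4: C=45, d=35 → TARDY
  J5: C=59, d=7 → TARDY
  J6: C=69, d=10 → TARDY
  J7: C=82, d=47 → TARDY
  J8: C=93, d=28 → TARDY
Tardy jobs: J3, J4, J5, J6, J7, J8
Count = 6


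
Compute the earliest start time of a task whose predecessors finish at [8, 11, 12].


ES = max of all predecessor completion times
Predecessors: [8, 11, 12]
ES = max(8, 11, 12)
= 12


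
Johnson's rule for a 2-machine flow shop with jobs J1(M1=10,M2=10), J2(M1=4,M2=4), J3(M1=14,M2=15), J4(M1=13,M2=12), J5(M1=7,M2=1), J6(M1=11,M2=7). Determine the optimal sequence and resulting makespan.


Johnson's rule:
Group 1 (M1≤M2, sort by M1): ['J2', 'J1', 'J3']
Group 2 (M1>M2, sort desc M2): ['J4', 'J6', 'J5']
Sequence: J2 → J1 → J3 → J4 → J6 → J5
Makespan calculation:
  J2: M1 done=4, M2 done=8
  J1: M1 done=14, M2 done=24
  J3: M1 done=28, M2 done=43
  J4: M1 done=41, M2 done=55
  J6: M1 done=52, M2 done=62
  J5: M1 done=59, M2 done=63
= Sequence: J2 → J1 → J3 → J4 → J6 → J5, Makespan: 63


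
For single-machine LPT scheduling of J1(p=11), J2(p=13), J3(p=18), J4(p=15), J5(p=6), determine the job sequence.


LPT: sort by longest processing time first
  J3: p=18
  J4: p=15
  J2: p=13
  J1: p=11
  J5: p=6
Order: J3 → J4 → J2 → J1 → J5


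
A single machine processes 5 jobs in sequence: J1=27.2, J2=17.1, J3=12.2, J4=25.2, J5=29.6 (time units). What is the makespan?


Sequential makespan: sum all processing times
= 27.2 + 17.1 + 12.2 + 25.2 + 29.6
= 111.3 time units


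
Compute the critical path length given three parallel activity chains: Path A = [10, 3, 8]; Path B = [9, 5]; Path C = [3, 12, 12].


Path A: 10 + 3 + 8 = 21
Path B: 9 + 5 = 14
Path C: 3 + 12 + 12 = 27
Critical path = longest = max(21, 14, 27)
= 27 (Path C)


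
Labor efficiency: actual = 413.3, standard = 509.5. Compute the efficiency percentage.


Efficiency = (actual / standard) × 100
= (413.3 / 509.5) × 100
= 81.1%


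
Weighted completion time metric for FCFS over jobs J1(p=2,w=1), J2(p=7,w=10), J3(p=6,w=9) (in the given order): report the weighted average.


Completion times:
  J1: C=2, w×C=1×2=2
  J2: C=9, w×C=10×9=90
  J3: C=15, w×C=9×15=135
Sum w×C = 227
Sum w = 20
Weighted avg = 227/20
= 11.35


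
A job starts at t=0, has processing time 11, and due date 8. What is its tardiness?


Completion = start + processing = 0 + 11 = 11
Tardiness = max(0, C - d) = max(0, 11 - 8)
= max(0, 3)
= 3


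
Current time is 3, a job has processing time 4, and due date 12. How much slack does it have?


Slack = due - current_time - processing
= 12 - 3 - 4
= 5


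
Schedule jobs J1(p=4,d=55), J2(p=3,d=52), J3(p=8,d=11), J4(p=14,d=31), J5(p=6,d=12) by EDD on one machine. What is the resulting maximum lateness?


EDD order: J3 → J5 → J4 → J2 → J1
Completion and lateness:
  J3: C=8, d=11, L=8-11=-3
  J5: C=14, d=12, L=14-12=2
  J4: C=28, d=31, L=28-31=-3
  J2: C=31, d=52, L=31-52=-21
  J1: C=35, d=55, L=35-55=-20
Lmax = max(-3, 2, -3, -21, -20)
= 2


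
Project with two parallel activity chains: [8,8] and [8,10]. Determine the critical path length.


Path A: 8 + 8 = 16
Path B: 8 + 10 = 18
Critical path = longest = max(16, 18)
= 18 (Path B)


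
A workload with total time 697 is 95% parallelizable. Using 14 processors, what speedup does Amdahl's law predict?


Amdahl's law: T_p = T × ((1-p) + p/N)
= 697 × ((1-0.95) + 0.95/14)
= 697 × (0.05 + 0.0679)
= 697 × 0.1179
= 82.15
Speedup = 697/82.15
= 8.48×


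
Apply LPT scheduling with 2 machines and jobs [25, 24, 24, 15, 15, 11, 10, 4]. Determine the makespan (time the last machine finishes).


Jobs (LPT sorted): [25, 24, 24, 15, 15, 11, 10, 4]
Machines: 2
  J=25 → Machine 1 (load: 0+25=25)
  J=24 → Machine 2 (load: 0+24=24)
  J=24 → Machine 2 (load: 24+24=48)
  J=15 → Machine 1 (load: 25+15=40)
  J=15 → Machine 1 (load: 40+15=55)
  J=11 → Machine 2 (load: 48+11=59)
  J=10 → Machine 1 (load: 55+10=65)
  J=4 → Machine 2 (load: 59+4=63)
Machine loads: [65, 63]
Makespan = max = 65 time units


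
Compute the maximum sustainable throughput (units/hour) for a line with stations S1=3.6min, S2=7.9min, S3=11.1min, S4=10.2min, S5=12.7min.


Bottleneck = longest station time
Station times: [3.6, 7.9, 11.1, 10.2, 12.7]
Max = 12.7 min
Rate = 60 / 12.7
= 4.72 units/hour (bottleneck: 12.7min)


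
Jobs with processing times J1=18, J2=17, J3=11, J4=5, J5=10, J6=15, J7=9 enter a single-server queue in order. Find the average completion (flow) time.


Completion times:
  J1: completes at 18
  J2: completes at 35
  J3: completes at 46
  J4: completes at 51
  J5: completes at 61
  J6: completes at 76
  J7: completes at 85
Sum = 372
Average = 372/7
= 53.14


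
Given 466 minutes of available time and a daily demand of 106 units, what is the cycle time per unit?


Cycle time = available time / demand
= 466 / 106
= 4.40 min/unit


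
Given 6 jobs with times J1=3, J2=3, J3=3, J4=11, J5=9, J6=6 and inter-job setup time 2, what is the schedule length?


Makespan = Σ processing + (n-1) × setup
= (3 + 3 + 3 + 11 + 9 + 6) + (6-1)×2
= 35 + 10
= 45 time units


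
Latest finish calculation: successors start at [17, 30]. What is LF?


LF = min of all successor start times
Successors start at: [17, 30]
LF = min(17, 30)
= 17


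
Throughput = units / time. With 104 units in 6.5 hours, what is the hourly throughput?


Throughput = units / time
= 104 / 6.5
= 16.0 units/hour


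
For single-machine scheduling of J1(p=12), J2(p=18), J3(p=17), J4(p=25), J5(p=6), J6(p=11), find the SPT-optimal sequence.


SPT: sort by shortest processing time
  J5: p=6
  J6: p=11
  J1: p=12
  J3: p=17
  J2: p=18
  J4: p=25
Order: J5 → J6 → J1 → J3 → J2 → J4


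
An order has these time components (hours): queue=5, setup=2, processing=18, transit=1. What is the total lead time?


Lead time = queue + setup + processing + transit
= 5 + 2 + 18 + 1
= 26 hours


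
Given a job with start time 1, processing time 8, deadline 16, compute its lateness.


Completion = 1 + 8 = 9
Lateness = C - d = 9 - 16
= -7


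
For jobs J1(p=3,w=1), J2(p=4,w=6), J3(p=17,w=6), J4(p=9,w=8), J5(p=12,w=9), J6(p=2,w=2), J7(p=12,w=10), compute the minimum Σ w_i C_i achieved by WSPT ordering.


WSPT order (by p/w): J2 → J6 → J4 → J7 → J5 → J3 → J1
  J2: C=4, w·C=6×4=24
  J6: C=6, w·C=2×6=12
  J4: C=15, w·C=8×15=120
  J7: C=27, w·C=10×27=270
  J5: C=39, w·C=9×39=351
  J3: C=56, w·C=6×56=336
  J1: C=59, w·C=1×59=59
Σ w·C = 1172
= 1172


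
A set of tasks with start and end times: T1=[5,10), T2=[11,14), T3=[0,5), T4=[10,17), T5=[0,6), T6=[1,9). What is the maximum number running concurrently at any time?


Check each time point for overlaps:
  t=1: 3 tasks active (T3, T5, T6)
Max concurrent = 3


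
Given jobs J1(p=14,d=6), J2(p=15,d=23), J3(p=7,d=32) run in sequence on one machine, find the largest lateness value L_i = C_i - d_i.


Lateness per job (L = C - d):
  J1: C=14, d=6, L=8
  J2: C=29, d=23, L=6
  J3: C=36, d=32, L=4
Lmax = max(8, 6, 4)
= 8


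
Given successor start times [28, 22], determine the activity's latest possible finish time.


LF = min of all successor start times
Successors start at: [28, 22]
LF = min(28, 22)
= 22


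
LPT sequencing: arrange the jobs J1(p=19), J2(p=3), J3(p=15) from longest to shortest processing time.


LPT: sort by longest processing time first
  J1: p=19
  J3: p=15
  J2: p=3
Order: J1 → J3 → J2


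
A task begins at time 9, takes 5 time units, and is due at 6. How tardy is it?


Completion = start + processing = 9 + 5 = 14
Tardiness = max(0, C - d) = max(0, 14 - 6)
= max(0, 8)
= 8


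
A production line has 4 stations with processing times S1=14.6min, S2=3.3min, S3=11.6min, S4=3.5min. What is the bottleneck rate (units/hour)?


Bottleneck = longest station time
Station times: [14.6, 3.3, 11.6, 3.5]
Max = 14.6 min
Rate = 60 / 14.6
= 4.11 units/hour (bottleneck: 14.6min)


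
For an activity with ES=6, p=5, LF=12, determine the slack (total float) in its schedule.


EF = ES + duration = 6 + 5 = 11
LS = LF - duration = 12 - 5 = 7
Total Float = LF - EF = 12 - 11
(or LS - ES = 7 - 6)
= 1


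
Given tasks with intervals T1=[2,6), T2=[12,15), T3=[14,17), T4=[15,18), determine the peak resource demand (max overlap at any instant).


Check each time point for overlaps:
  t=14: 2 tasks active (T2, T3)
Max concurrent = 2


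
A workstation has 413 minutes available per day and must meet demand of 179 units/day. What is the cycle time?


Cycle time = available time / demand
= 413 / 179
= 2.31 min/unit


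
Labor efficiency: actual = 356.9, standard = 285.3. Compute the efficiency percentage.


Efficiency = (actual / standard) × 100
= (356.9 / 285.3) × 100
= 125.1%


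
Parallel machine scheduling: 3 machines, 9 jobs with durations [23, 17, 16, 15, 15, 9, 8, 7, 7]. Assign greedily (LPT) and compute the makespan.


Jobs (LPT sorted): [23, 17, 16, 15, 15, 9, 8, 7, 7]
Machines: 3
  J=23 → Machine 1 (load: 0+23=23)
  J=17 → Machine 2 (load: 0+17=17)
  J=16 → Machine 3 (load: 0+16=16)
  J=15 → Machine 3 (load: 16+15=31)
  J=15 → Machine 2 (load: 17+15=32)
  J=9 → Machine 1 (load: 23+9=32)
  J=8 → Machine 3 (load: 31+8=39)
  J=7 → Machine 1 (load: 32+7=39)
  J=7 → Machine 2 (load: 32+7=39)
Machine loads: [39, 39, 39]
Makespan = max = 39 time units


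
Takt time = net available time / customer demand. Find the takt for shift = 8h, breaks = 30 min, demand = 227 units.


Available = 8×60 - 30 = 450 min
Takt time = 450 / 227
= 1.98 min/unit


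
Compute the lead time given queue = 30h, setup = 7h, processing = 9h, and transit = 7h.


Lead time = queue + setup + processing + transit
= 30 + 7 + 9 + 7
= 53 hours


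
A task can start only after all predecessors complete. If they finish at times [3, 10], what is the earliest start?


ES = max of all predecessor completion times
Predecessors: [3, 10]
ES = max(3, 10)
= 10


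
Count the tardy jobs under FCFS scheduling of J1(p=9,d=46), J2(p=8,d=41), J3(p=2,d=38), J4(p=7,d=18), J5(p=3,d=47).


Completion vs due date:
  J1: C=9, d=46 → on time
  J2: C=17, d=41 → on time
  J3: C=19, d=38 → on time
  J4: C=26, d=18 → TARDY
  J5: C=29, d=47 → on time
Tardy jobs: J4
Count = 1


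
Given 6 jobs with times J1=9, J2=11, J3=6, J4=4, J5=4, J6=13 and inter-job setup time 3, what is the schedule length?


Makespan = Σ processing + (n-1) × setup
= (9 + 11 + 6 + 4 + 4 + 13) + (6-1)×3
= 47 + 15
= 62 time units


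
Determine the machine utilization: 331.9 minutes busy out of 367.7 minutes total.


Utilization = busy / total × 100
= 331.9 / 367.7 × 100
= 90.3%


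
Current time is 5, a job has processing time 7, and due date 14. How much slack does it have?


Slack = due - current_time - processing
= 14 - 5 - 7
= 2


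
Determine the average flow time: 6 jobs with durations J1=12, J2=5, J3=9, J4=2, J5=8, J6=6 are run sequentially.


Completion times:
  J1: completes at 12
  J2: completes at 17
  J3: completes at 26
  J4: completes at 28
  J5: completes at 36
  J6: completes at 42
Sum = 161
Average = 161/6
= 26.83


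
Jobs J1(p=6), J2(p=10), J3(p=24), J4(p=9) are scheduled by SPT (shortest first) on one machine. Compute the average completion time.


SPT order: J1 → J4 → J2 → J3
Completion times:
  J1: C=6
  J4: C=15
  J2: C=25
  J3: C=49
Sum = 95, n = 4
Mean flow = 95/4
= 23.75


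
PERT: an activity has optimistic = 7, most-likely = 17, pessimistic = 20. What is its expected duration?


te = (o + 4m + p) / 6
= (7 + 4×17 + 20) / 6
= (7 + 68 + 20) / 6
= 95 / 6
= 15.83


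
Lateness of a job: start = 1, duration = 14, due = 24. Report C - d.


Completion = 1 + 14 = 15
Lateness = C - d = 15 - 24
= -9


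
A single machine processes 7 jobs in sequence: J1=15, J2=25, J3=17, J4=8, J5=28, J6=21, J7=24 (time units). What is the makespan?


Sequential makespan: sum all processing times
= 15 + 25 + 17 + 8 + 28 + 21 + 24
= 138 time units


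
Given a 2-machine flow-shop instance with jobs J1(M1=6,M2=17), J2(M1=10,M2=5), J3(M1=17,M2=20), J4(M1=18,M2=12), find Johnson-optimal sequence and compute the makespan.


Johnson's rule:
Group 1 (M1≤M2, sort by M1): ['J1', 'J3']
Group 2 (M1>M2, sort desc M2): ['J4', 'J2']
Sequence: J1 → J3 → J4 → J2
Makespan calculation:
  J1: M1 done=6, M2 done=23
  J3: M1 done=23, M2 done=43
  J4: M1 done=41, M2 done=55
  J2: M1 done=51, M2 done=60
= Sequence: J1 → J3 → J4 → J2, Makespan: 60


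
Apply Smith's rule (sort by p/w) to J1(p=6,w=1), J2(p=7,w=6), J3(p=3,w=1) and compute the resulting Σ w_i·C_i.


WSPT order (by p/w): J2 → J3 → J1
  J2: C=7, w·C=6×7=42
  J3: C=10, w·C=1×10=10
  J1: C=16, w·C=1×16=16
Σ w·C = 68
= 68


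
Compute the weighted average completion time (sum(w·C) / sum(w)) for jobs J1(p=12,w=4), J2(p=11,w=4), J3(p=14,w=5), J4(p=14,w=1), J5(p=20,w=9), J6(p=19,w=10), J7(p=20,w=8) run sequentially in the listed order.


Completion times:
  J1: C=12, w×C=4×12=48
  J2: C=23, w×C=4×23=92
  J3: C=37, w×C=5×37=185
  J4: C=51, w×C=1×51=51
  J5: C=71, w×C=9×71=639
  J6: C=90, w×C=10×90=900
  J7: C=110, w×C=8×110=880
Sum w×C = 2795
Sum w = 41
Weighted avg = 2795/41
= 68.17
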